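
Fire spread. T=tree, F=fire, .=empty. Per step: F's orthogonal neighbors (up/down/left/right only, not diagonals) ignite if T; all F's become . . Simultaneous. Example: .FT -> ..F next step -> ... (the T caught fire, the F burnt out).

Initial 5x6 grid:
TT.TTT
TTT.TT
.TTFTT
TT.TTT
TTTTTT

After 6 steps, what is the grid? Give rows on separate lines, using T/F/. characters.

Step 1: 3 trees catch fire, 1 burn out
  TT.TTT
  TTT.TT
  .TF.FT
  TT.FTT
  TTTTTT
Step 2: 6 trees catch fire, 3 burn out
  TT.TTT
  TTF.FT
  .F...F
  TT..FT
  TTTFTT
Step 3: 7 trees catch fire, 6 burn out
  TT.TFT
  TF...F
  ......
  TF...F
  TTF.FT
Step 4: 7 trees catch fire, 7 burn out
  TF.F.F
  F.....
  ......
  F.....
  TF...F
Step 5: 2 trees catch fire, 7 burn out
  F.....
  ......
  ......
  ......
  F.....
Step 6: 0 trees catch fire, 2 burn out
  ......
  ......
  ......
  ......
  ......

......
......
......
......
......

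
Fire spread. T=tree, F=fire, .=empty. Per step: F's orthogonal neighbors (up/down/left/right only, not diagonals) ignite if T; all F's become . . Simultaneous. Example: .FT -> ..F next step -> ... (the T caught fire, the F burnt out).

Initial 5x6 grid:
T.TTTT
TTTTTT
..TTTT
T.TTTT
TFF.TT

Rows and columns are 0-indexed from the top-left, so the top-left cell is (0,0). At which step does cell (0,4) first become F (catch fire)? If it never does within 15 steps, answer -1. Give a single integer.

Step 1: cell (0,4)='T' (+2 fires, +2 burnt)
Step 2: cell (0,4)='T' (+3 fires, +2 burnt)
Step 3: cell (0,4)='T' (+3 fires, +3 burnt)
Step 4: cell (0,4)='T' (+6 fires, +3 burnt)
Step 5: cell (0,4)='T' (+5 fires, +6 burnt)
Step 6: cell (0,4)='F' (+3 fires, +5 burnt)
  -> target ignites at step 6
Step 7: cell (0,4)='.' (+1 fires, +3 burnt)
Step 8: cell (0,4)='.' (+0 fires, +1 burnt)
  fire out at step 8

6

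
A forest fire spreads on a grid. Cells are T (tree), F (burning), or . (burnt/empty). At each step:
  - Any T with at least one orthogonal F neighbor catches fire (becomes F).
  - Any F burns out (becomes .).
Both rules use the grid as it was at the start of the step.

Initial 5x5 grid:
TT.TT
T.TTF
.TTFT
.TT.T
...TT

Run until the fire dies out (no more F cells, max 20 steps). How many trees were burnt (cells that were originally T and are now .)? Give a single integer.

Answer: 12

Derivation:
Step 1: +4 fires, +2 burnt (F count now 4)
Step 2: +5 fires, +4 burnt (F count now 5)
Step 3: +2 fires, +5 burnt (F count now 2)
Step 4: +1 fires, +2 burnt (F count now 1)
Step 5: +0 fires, +1 burnt (F count now 0)
Fire out after step 5
Initially T: 15, now '.': 22
Total burnt (originally-T cells now '.'): 12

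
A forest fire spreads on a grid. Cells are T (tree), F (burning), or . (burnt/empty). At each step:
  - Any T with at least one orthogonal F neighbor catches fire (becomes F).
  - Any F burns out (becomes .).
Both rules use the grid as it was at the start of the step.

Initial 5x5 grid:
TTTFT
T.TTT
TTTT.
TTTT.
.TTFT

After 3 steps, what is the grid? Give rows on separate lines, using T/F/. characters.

Step 1: 6 trees catch fire, 2 burn out
  TTF.F
  T.TFT
  TTTT.
  TTTF.
  .TF.F
Step 2: 6 trees catch fire, 6 burn out
  TF...
  T.F.F
  TTTF.
  TTF..
  .F...
Step 3: 3 trees catch fire, 6 burn out
  F....
  T....
  TTF..
  TF...
  .....

F....
T....
TTF..
TF...
.....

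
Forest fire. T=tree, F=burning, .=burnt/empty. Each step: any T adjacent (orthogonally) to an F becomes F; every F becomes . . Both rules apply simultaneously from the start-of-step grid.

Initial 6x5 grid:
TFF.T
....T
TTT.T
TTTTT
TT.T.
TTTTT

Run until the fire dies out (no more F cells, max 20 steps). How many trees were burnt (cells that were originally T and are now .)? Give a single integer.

Step 1: +1 fires, +2 burnt (F count now 1)
Step 2: +0 fires, +1 burnt (F count now 0)
Fire out after step 2
Initially T: 20, now '.': 11
Total burnt (originally-T cells now '.'): 1

Answer: 1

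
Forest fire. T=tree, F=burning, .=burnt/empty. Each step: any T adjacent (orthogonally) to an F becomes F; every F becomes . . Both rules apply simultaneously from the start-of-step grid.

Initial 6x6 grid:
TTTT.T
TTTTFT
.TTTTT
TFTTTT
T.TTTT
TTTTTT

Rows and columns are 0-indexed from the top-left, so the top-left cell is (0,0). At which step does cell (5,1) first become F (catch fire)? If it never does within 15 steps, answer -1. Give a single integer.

Step 1: cell (5,1)='T' (+6 fires, +2 burnt)
Step 2: cell (5,1)='T' (+11 fires, +6 burnt)
Step 3: cell (5,1)='T' (+8 fires, +11 burnt)
Step 4: cell (5,1)='F' (+5 fires, +8 burnt)
  -> target ignites at step 4
Step 5: cell (5,1)='.' (+1 fires, +5 burnt)
Step 6: cell (5,1)='.' (+0 fires, +1 burnt)
  fire out at step 6

4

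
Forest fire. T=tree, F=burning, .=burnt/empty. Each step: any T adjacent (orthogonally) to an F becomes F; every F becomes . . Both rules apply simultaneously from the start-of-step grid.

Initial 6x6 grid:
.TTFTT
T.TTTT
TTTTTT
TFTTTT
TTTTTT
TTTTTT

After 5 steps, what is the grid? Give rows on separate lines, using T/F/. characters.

Step 1: 7 trees catch fire, 2 burn out
  .TF.FT
  T.TFTT
  TFTTTT
  F.FTTT
  TFTTTT
  TTTTTT
Step 2: 11 trees catch fire, 7 burn out
  .F...F
  T.F.FT
  F.FFTT
  ...FTT
  F.FTTT
  TFTTTT
Step 3: 7 trees catch fire, 11 burn out
  ......
  F....F
  ....FT
  ....FT
  ...FTT
  F.FTTT
Step 4: 4 trees catch fire, 7 burn out
  ......
  ......
  .....F
  .....F
  ....FT
  ...FTT
Step 5: 2 trees catch fire, 4 burn out
  ......
  ......
  ......
  ......
  .....F
  ....FT

......
......
......
......
.....F
....FT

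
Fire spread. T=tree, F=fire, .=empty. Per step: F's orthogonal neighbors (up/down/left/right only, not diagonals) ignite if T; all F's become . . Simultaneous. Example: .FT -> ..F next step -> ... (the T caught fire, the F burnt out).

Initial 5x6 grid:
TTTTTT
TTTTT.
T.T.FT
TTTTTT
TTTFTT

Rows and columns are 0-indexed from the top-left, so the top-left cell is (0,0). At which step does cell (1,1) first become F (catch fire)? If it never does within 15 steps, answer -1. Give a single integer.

Step 1: cell (1,1)='T' (+6 fires, +2 burnt)
Step 2: cell (1,1)='T' (+6 fires, +6 burnt)
Step 3: cell (1,1)='T' (+6 fires, +6 burnt)
Step 4: cell (1,1)='F' (+3 fires, +6 burnt)
  -> target ignites at step 4
Step 5: cell (1,1)='.' (+3 fires, +3 burnt)
Step 6: cell (1,1)='.' (+1 fires, +3 burnt)
Step 7: cell (1,1)='.' (+0 fires, +1 burnt)
  fire out at step 7

4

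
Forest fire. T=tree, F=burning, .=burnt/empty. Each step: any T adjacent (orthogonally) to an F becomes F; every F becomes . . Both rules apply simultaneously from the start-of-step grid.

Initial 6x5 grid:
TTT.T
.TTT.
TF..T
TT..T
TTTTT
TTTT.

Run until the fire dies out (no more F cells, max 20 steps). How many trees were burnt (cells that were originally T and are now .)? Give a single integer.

Answer: 20

Derivation:
Step 1: +3 fires, +1 burnt (F count now 3)
Step 2: +4 fires, +3 burnt (F count now 4)
Step 3: +6 fires, +4 burnt (F count now 6)
Step 4: +3 fires, +6 burnt (F count now 3)
Step 5: +2 fires, +3 burnt (F count now 2)
Step 6: +1 fires, +2 burnt (F count now 1)
Step 7: +1 fires, +1 burnt (F count now 1)
Step 8: +0 fires, +1 burnt (F count now 0)
Fire out after step 8
Initially T: 21, now '.': 29
Total burnt (originally-T cells now '.'): 20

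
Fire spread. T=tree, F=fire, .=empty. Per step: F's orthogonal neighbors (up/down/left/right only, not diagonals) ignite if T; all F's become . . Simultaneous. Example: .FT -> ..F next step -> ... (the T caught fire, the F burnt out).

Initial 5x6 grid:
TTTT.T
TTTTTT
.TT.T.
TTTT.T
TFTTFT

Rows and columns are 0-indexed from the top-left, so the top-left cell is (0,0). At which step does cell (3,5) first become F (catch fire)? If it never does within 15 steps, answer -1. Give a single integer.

Step 1: cell (3,5)='T' (+5 fires, +2 burnt)
Step 2: cell (3,5)='F' (+5 fires, +5 burnt)
  -> target ignites at step 2
Step 3: cell (3,5)='.' (+2 fires, +5 burnt)
Step 4: cell (3,5)='.' (+3 fires, +2 burnt)
Step 5: cell (3,5)='.' (+3 fires, +3 burnt)
Step 6: cell (3,5)='.' (+2 fires, +3 burnt)
Step 7: cell (3,5)='.' (+2 fires, +2 burnt)
Step 8: cell (3,5)='.' (+1 fires, +2 burnt)
Step 9: cell (3,5)='.' (+0 fires, +1 burnt)
  fire out at step 9

2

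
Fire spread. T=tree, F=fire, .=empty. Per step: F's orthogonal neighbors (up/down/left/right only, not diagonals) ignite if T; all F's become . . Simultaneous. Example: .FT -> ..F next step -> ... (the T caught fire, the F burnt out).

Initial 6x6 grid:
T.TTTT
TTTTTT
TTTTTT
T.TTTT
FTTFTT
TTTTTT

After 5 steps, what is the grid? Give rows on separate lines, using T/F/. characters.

Step 1: 7 trees catch fire, 2 burn out
  T.TTTT
  TTTTTT
  TTTTTT
  F.TFTT
  .FF.FT
  FTTFTT
Step 2: 8 trees catch fire, 7 burn out
  T.TTTT
  TTTTTT
  FTTFTT
  ..F.FT
  .....F
  .FF.FT
Step 3: 7 trees catch fire, 8 burn out
  T.TTTT
  FTTFTT
  .FF.FT
  .....F
  ......
  .....F
Step 4: 6 trees catch fire, 7 burn out
  F.TFTT
  .FF.FT
  .....F
  ......
  ......
  ......
Step 5: 3 trees catch fire, 6 burn out
  ..F.FT
  .....F
  ......
  ......
  ......
  ......

..F.FT
.....F
......
......
......
......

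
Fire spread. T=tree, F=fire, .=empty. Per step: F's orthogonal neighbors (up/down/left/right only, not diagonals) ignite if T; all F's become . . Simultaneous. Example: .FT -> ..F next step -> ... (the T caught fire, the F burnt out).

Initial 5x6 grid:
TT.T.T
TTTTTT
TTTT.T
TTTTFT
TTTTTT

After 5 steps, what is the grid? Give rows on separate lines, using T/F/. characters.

Step 1: 3 trees catch fire, 1 burn out
  TT.T.T
  TTTTTT
  TTTT.T
  TTTF.F
  TTTTFT
Step 2: 5 trees catch fire, 3 burn out
  TT.T.T
  TTTTTT
  TTTF.F
  TTF...
  TTTF.F
Step 3: 5 trees catch fire, 5 burn out
  TT.T.T
  TTTFTF
  TTF...
  TF....
  TTF...
Step 4: 7 trees catch fire, 5 burn out
  TT.F.F
  TTF.F.
  TF....
  F.....
  TF....
Step 5: 3 trees catch fire, 7 burn out
  TT....
  TF....
  F.....
  ......
  F.....

TT....
TF....
F.....
......
F.....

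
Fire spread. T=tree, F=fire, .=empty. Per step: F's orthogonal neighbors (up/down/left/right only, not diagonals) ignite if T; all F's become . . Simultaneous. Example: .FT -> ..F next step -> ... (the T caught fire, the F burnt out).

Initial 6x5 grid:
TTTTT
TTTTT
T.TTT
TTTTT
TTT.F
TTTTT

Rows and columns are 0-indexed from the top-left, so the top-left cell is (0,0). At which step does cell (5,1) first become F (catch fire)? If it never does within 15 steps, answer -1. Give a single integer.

Step 1: cell (5,1)='T' (+2 fires, +1 burnt)
Step 2: cell (5,1)='T' (+3 fires, +2 burnt)
Step 3: cell (5,1)='T' (+4 fires, +3 burnt)
Step 4: cell (5,1)='F' (+6 fires, +4 burnt)
  -> target ignites at step 4
Step 5: cell (5,1)='.' (+5 fires, +6 burnt)
Step 6: cell (5,1)='.' (+4 fires, +5 burnt)
Step 7: cell (5,1)='.' (+2 fires, +4 burnt)
Step 8: cell (5,1)='.' (+1 fires, +2 burnt)
Step 9: cell (5,1)='.' (+0 fires, +1 burnt)
  fire out at step 9

4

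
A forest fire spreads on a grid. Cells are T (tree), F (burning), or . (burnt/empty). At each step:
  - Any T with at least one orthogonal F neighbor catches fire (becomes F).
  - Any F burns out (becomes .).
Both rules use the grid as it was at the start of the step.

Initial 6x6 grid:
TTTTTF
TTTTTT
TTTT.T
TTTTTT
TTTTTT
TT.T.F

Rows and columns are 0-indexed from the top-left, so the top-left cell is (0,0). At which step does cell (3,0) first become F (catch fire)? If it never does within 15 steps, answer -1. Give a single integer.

Step 1: cell (3,0)='T' (+3 fires, +2 burnt)
Step 2: cell (3,0)='T' (+5 fires, +3 burnt)
Step 3: cell (3,0)='T' (+4 fires, +5 burnt)
Step 4: cell (3,0)='T' (+6 fires, +4 burnt)
Step 5: cell (3,0)='T' (+5 fires, +6 burnt)
Step 6: cell (3,0)='T' (+5 fires, +5 burnt)
Step 7: cell (3,0)='F' (+3 fires, +5 burnt)
  -> target ignites at step 7
Step 8: cell (3,0)='.' (+0 fires, +3 burnt)
  fire out at step 8

7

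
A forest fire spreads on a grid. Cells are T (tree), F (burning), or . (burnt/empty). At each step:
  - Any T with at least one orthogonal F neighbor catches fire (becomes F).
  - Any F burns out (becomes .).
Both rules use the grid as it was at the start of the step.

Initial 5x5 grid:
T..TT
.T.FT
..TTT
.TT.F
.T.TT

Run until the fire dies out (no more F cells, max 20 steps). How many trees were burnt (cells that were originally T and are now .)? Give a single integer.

Answer: 11

Derivation:
Step 1: +5 fires, +2 burnt (F count now 5)
Step 2: +3 fires, +5 burnt (F count now 3)
Step 3: +1 fires, +3 burnt (F count now 1)
Step 4: +1 fires, +1 burnt (F count now 1)
Step 5: +1 fires, +1 burnt (F count now 1)
Step 6: +0 fires, +1 burnt (F count now 0)
Fire out after step 6
Initially T: 13, now '.': 23
Total burnt (originally-T cells now '.'): 11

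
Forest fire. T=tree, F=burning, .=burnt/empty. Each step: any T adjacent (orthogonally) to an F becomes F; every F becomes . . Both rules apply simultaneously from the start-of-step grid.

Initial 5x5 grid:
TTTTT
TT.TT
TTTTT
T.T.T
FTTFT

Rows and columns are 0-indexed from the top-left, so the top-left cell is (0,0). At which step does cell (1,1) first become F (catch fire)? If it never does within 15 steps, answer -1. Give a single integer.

Step 1: cell (1,1)='T' (+4 fires, +2 burnt)
Step 2: cell (1,1)='T' (+3 fires, +4 burnt)
Step 3: cell (1,1)='T' (+4 fires, +3 burnt)
Step 4: cell (1,1)='F' (+4 fires, +4 burnt)
  -> target ignites at step 4
Step 5: cell (1,1)='.' (+3 fires, +4 burnt)
Step 6: cell (1,1)='.' (+2 fires, +3 burnt)
Step 7: cell (1,1)='.' (+0 fires, +2 burnt)
  fire out at step 7

4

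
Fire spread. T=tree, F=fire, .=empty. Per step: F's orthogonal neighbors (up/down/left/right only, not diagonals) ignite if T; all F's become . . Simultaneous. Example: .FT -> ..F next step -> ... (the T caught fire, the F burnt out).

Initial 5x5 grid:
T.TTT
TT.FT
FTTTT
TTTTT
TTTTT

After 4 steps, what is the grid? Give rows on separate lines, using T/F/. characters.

Step 1: 6 trees catch fire, 2 burn out
  T.TFT
  FT..F
  .FTFT
  FTTTT
  TTTTT
Step 2: 9 trees catch fire, 6 burn out
  F.F.F
  .F...
  ..F.F
  .FTFT
  FTTTT
Step 3: 4 trees catch fire, 9 burn out
  .....
  .....
  .....
  ..F.F
  .FTFT
Step 4: 2 trees catch fire, 4 burn out
  .....
  .....
  .....
  .....
  ..F.F

.....
.....
.....
.....
..F.F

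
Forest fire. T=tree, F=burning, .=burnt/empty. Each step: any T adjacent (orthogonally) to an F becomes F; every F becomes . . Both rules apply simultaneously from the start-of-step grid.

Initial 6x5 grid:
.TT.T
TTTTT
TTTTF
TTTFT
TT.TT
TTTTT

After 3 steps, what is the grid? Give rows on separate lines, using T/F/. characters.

Step 1: 5 trees catch fire, 2 burn out
  .TT.T
  TTTTF
  TTTF.
  TTF.F
  TT.FT
  TTTTT
Step 2: 6 trees catch fire, 5 burn out
  .TT.F
  TTTF.
  TTF..
  TF...
  TT..F
  TTTFT
Step 3: 6 trees catch fire, 6 burn out
  .TT..
  TTF..
  TF...
  F....
  TF...
  TTF.F

.TT..
TTF..
TF...
F....
TF...
TTF.F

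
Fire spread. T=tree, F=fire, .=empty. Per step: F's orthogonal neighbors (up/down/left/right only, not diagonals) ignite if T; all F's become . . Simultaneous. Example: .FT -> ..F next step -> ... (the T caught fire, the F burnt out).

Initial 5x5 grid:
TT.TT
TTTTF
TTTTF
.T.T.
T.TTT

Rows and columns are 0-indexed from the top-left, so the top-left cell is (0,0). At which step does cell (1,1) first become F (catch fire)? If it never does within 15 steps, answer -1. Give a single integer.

Step 1: cell (1,1)='T' (+3 fires, +2 burnt)
Step 2: cell (1,1)='T' (+4 fires, +3 burnt)
Step 3: cell (1,1)='F' (+3 fires, +4 burnt)
  -> target ignites at step 3
Step 4: cell (1,1)='.' (+6 fires, +3 burnt)
Step 5: cell (1,1)='.' (+1 fires, +6 burnt)
Step 6: cell (1,1)='.' (+0 fires, +1 burnt)
  fire out at step 6

3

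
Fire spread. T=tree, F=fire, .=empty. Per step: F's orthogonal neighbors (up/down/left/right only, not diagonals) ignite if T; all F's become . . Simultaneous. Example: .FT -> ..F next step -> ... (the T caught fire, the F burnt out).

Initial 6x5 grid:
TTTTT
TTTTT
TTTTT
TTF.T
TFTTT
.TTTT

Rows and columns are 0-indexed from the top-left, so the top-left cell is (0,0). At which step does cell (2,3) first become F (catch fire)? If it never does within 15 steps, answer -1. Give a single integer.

Step 1: cell (2,3)='T' (+5 fires, +2 burnt)
Step 2: cell (2,3)='F' (+6 fires, +5 burnt)
  -> target ignites at step 2
Step 3: cell (2,3)='.' (+7 fires, +6 burnt)
Step 4: cell (2,3)='.' (+6 fires, +7 burnt)
Step 5: cell (2,3)='.' (+2 fires, +6 burnt)
Step 6: cell (2,3)='.' (+0 fires, +2 burnt)
  fire out at step 6

2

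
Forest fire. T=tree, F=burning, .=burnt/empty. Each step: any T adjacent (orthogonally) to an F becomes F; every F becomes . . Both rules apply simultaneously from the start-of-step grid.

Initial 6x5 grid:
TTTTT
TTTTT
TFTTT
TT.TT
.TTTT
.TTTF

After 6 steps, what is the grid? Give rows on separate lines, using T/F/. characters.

Step 1: 6 trees catch fire, 2 burn out
  TTTTT
  TFTTT
  F.FTT
  TF.TT
  .TTTF
  .TTF.
Step 2: 9 trees catch fire, 6 burn out
  TFTTT
  F.FTT
  ...FT
  F..TF
  .FTF.
  .TF..
Step 3: 7 trees catch fire, 9 burn out
  F.FTT
  ...FT
  ....F
  ...F.
  ..F..
  .F...
Step 4: 2 trees catch fire, 7 burn out
  ...FT
  ....F
  .....
  .....
  .....
  .....
Step 5: 1 trees catch fire, 2 burn out
  ....F
  .....
  .....
  .....
  .....
  .....
Step 6: 0 trees catch fire, 1 burn out
  .....
  .....
  .....
  .....
  .....
  .....

.....
.....
.....
.....
.....
.....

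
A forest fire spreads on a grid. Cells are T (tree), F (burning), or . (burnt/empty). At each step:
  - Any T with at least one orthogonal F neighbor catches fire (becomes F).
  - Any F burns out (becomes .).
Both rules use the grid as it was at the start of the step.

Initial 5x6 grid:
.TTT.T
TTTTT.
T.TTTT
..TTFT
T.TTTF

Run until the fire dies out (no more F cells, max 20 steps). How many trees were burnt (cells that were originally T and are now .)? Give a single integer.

Step 1: +4 fires, +2 burnt (F count now 4)
Step 2: +5 fires, +4 burnt (F count now 5)
Step 3: +3 fires, +5 burnt (F count now 3)
Step 4: +2 fires, +3 burnt (F count now 2)
Step 5: +2 fires, +2 burnt (F count now 2)
Step 6: +2 fires, +2 burnt (F count now 2)
Step 7: +1 fires, +2 burnt (F count now 1)
Step 8: +0 fires, +1 burnt (F count now 0)
Fire out after step 8
Initially T: 21, now '.': 28
Total burnt (originally-T cells now '.'): 19

Answer: 19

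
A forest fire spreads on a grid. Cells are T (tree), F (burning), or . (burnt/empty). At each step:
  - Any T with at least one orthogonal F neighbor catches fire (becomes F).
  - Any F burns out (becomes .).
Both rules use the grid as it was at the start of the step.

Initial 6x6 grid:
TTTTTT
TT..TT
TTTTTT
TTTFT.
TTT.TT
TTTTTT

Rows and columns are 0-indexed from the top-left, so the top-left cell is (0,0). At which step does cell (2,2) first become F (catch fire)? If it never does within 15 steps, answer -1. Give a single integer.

Step 1: cell (2,2)='T' (+3 fires, +1 burnt)
Step 2: cell (2,2)='F' (+5 fires, +3 burnt)
  -> target ignites at step 2
Step 3: cell (2,2)='.' (+8 fires, +5 burnt)
Step 4: cell (2,2)='.' (+8 fires, +8 burnt)
Step 5: cell (2,2)='.' (+5 fires, +8 burnt)
Step 6: cell (2,2)='.' (+2 fires, +5 burnt)
Step 7: cell (2,2)='.' (+0 fires, +2 burnt)
  fire out at step 7

2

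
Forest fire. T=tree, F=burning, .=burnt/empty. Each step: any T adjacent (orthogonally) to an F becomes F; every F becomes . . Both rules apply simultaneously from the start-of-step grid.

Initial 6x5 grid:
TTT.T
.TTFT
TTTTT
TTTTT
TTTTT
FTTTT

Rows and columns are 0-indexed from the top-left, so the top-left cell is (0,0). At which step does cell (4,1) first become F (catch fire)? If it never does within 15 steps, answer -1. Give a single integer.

Step 1: cell (4,1)='T' (+5 fires, +2 burnt)
Step 2: cell (4,1)='F' (+9 fires, +5 burnt)
  -> target ignites at step 2
Step 3: cell (4,1)='.' (+9 fires, +9 burnt)
Step 4: cell (4,1)='.' (+3 fires, +9 burnt)
Step 5: cell (4,1)='.' (+0 fires, +3 burnt)
  fire out at step 5

2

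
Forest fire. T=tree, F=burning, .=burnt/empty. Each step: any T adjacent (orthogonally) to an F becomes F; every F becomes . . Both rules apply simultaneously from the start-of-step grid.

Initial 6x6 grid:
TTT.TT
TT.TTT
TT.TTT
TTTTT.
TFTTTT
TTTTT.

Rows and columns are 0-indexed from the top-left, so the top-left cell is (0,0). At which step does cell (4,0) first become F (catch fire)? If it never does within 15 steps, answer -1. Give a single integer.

Step 1: cell (4,0)='F' (+4 fires, +1 burnt)
  -> target ignites at step 1
Step 2: cell (4,0)='.' (+6 fires, +4 burnt)
Step 3: cell (4,0)='.' (+5 fires, +6 burnt)
Step 4: cell (4,0)='.' (+6 fires, +5 burnt)
Step 5: cell (4,0)='.' (+4 fires, +6 burnt)
Step 6: cell (4,0)='.' (+2 fires, +4 burnt)
Step 7: cell (4,0)='.' (+2 fires, +2 burnt)
Step 8: cell (4,0)='.' (+1 fires, +2 burnt)
Step 9: cell (4,0)='.' (+0 fires, +1 burnt)
  fire out at step 9

1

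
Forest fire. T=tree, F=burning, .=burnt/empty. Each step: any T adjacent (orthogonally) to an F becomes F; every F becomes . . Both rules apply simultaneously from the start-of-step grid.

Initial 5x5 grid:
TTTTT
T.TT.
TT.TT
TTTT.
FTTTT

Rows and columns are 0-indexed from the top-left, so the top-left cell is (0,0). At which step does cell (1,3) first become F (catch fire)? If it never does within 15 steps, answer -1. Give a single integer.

Step 1: cell (1,3)='T' (+2 fires, +1 burnt)
Step 2: cell (1,3)='T' (+3 fires, +2 burnt)
Step 3: cell (1,3)='T' (+4 fires, +3 burnt)
Step 4: cell (1,3)='T' (+3 fires, +4 burnt)
Step 5: cell (1,3)='T' (+2 fires, +3 burnt)
Step 6: cell (1,3)='F' (+3 fires, +2 burnt)
  -> target ignites at step 6
Step 7: cell (1,3)='.' (+2 fires, +3 burnt)
Step 8: cell (1,3)='.' (+1 fires, +2 burnt)
Step 9: cell (1,3)='.' (+0 fires, +1 burnt)
  fire out at step 9

6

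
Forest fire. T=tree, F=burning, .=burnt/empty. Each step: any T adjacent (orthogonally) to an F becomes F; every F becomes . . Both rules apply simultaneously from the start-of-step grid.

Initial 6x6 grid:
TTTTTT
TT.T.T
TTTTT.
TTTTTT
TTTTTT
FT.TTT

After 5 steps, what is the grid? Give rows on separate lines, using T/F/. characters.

Step 1: 2 trees catch fire, 1 burn out
  TTTTTT
  TT.T.T
  TTTTT.
  TTTTTT
  FTTTTT
  .F.TTT
Step 2: 2 trees catch fire, 2 burn out
  TTTTTT
  TT.T.T
  TTTTT.
  FTTTTT
  .FTTTT
  ...TTT
Step 3: 3 trees catch fire, 2 burn out
  TTTTTT
  TT.T.T
  FTTTT.
  .FTTTT
  ..FTTT
  ...TTT
Step 4: 4 trees catch fire, 3 burn out
  TTTTTT
  FT.T.T
  .FTTT.
  ..FTTT
  ...FTT
  ...TTT
Step 5: 6 trees catch fire, 4 burn out
  FTTTTT
  .F.T.T
  ..FTT.
  ...FTT
  ....FT
  ...FTT

FTTTTT
.F.T.T
..FTT.
...FTT
....FT
...FTT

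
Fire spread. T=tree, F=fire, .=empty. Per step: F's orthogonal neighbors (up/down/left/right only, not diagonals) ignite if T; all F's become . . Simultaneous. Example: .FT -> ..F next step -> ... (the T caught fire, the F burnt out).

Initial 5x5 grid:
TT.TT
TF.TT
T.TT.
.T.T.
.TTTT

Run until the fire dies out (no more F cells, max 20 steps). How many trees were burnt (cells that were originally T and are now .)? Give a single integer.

Answer: 4

Derivation:
Step 1: +2 fires, +1 burnt (F count now 2)
Step 2: +2 fires, +2 burnt (F count now 2)
Step 3: +0 fires, +2 burnt (F count now 0)
Fire out after step 3
Initially T: 16, now '.': 13
Total burnt (originally-T cells now '.'): 4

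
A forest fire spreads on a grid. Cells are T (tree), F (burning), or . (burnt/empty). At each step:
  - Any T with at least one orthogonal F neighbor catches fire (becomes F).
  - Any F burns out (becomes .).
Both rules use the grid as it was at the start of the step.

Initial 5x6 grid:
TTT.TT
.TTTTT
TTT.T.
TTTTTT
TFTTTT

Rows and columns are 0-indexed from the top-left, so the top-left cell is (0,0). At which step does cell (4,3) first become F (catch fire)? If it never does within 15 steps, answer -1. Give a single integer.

Step 1: cell (4,3)='T' (+3 fires, +1 burnt)
Step 2: cell (4,3)='F' (+4 fires, +3 burnt)
  -> target ignites at step 2
Step 3: cell (4,3)='.' (+5 fires, +4 burnt)
Step 4: cell (4,3)='.' (+4 fires, +5 burnt)
Step 5: cell (4,3)='.' (+5 fires, +4 burnt)
Step 6: cell (4,3)='.' (+1 fires, +5 burnt)
Step 7: cell (4,3)='.' (+2 fires, +1 burnt)
Step 8: cell (4,3)='.' (+1 fires, +2 burnt)
Step 9: cell (4,3)='.' (+0 fires, +1 burnt)
  fire out at step 9

2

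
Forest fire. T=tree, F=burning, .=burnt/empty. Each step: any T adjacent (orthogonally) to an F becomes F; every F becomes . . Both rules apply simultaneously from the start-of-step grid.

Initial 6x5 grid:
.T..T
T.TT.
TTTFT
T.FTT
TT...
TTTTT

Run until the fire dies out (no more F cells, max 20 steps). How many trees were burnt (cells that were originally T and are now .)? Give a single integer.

Answer: 17

Derivation:
Step 1: +4 fires, +2 burnt (F count now 4)
Step 2: +3 fires, +4 burnt (F count now 3)
Step 3: +1 fires, +3 burnt (F count now 1)
Step 4: +2 fires, +1 burnt (F count now 2)
Step 5: +1 fires, +2 burnt (F count now 1)
Step 6: +2 fires, +1 burnt (F count now 2)
Step 7: +1 fires, +2 burnt (F count now 1)
Step 8: +1 fires, +1 burnt (F count now 1)
Step 9: +1 fires, +1 burnt (F count now 1)
Step 10: +1 fires, +1 burnt (F count now 1)
Step 11: +0 fires, +1 burnt (F count now 0)
Fire out after step 11
Initially T: 19, now '.': 28
Total burnt (originally-T cells now '.'): 17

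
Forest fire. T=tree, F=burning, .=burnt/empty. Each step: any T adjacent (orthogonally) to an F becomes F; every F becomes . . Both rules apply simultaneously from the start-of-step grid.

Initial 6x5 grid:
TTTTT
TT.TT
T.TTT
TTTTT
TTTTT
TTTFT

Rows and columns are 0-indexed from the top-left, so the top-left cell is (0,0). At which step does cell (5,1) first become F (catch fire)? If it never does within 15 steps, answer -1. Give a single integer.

Step 1: cell (5,1)='T' (+3 fires, +1 burnt)
Step 2: cell (5,1)='F' (+4 fires, +3 burnt)
  -> target ignites at step 2
Step 3: cell (5,1)='.' (+5 fires, +4 burnt)
Step 4: cell (5,1)='.' (+5 fires, +5 burnt)
Step 5: cell (5,1)='.' (+3 fires, +5 burnt)
Step 6: cell (5,1)='.' (+3 fires, +3 burnt)
Step 7: cell (5,1)='.' (+2 fires, +3 burnt)
Step 8: cell (5,1)='.' (+2 fires, +2 burnt)
Step 9: cell (5,1)='.' (+0 fires, +2 burnt)
  fire out at step 9

2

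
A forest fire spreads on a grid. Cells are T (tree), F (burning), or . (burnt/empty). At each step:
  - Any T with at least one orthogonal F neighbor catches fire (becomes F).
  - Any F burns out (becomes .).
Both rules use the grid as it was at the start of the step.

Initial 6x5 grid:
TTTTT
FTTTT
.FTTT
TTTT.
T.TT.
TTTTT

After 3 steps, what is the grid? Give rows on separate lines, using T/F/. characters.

Step 1: 4 trees catch fire, 2 burn out
  FTTTT
  .FTTT
  ..FTT
  TFTT.
  T.TT.
  TTTTT
Step 2: 5 trees catch fire, 4 burn out
  .FTTT
  ..FTT
  ...FT
  F.FT.
  T.TT.
  TTTTT
Step 3: 6 trees catch fire, 5 burn out
  ..FTT
  ...FT
  ....F
  ...F.
  F.FT.
  TTTTT

..FTT
...FT
....F
...F.
F.FT.
TTTTT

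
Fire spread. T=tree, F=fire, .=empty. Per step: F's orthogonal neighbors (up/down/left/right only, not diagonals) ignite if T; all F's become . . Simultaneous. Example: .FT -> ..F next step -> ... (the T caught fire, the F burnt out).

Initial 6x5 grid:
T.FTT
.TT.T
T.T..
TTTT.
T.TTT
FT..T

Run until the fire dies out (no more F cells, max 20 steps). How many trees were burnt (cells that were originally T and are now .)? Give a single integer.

Step 1: +4 fires, +2 burnt (F count now 4)
Step 2: +4 fires, +4 burnt (F count now 4)
Step 3: +4 fires, +4 burnt (F count now 4)
Step 4: +2 fires, +4 burnt (F count now 2)
Step 5: +1 fires, +2 burnt (F count now 1)
Step 6: +1 fires, +1 burnt (F count now 1)
Step 7: +1 fires, +1 burnt (F count now 1)
Step 8: +0 fires, +1 burnt (F count now 0)
Fire out after step 8
Initially T: 18, now '.': 29
Total burnt (originally-T cells now '.'): 17

Answer: 17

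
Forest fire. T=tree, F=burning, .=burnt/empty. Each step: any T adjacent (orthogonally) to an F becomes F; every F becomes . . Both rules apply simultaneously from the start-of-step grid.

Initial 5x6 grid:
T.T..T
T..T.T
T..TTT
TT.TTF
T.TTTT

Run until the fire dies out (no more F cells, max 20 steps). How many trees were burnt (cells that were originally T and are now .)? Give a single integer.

Step 1: +3 fires, +1 burnt (F count now 3)
Step 2: +4 fires, +3 burnt (F count now 4)
Step 3: +3 fires, +4 burnt (F count now 3)
Step 4: +2 fires, +3 burnt (F count now 2)
Step 5: +0 fires, +2 burnt (F count now 0)
Fire out after step 5
Initially T: 19, now '.': 23
Total burnt (originally-T cells now '.'): 12

Answer: 12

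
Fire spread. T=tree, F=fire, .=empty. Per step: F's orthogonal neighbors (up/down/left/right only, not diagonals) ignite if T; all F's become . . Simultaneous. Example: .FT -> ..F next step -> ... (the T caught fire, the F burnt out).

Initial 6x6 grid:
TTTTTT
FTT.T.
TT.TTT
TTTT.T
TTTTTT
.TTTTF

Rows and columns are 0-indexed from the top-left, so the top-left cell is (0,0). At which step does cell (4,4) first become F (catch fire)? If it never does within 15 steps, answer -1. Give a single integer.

Step 1: cell (4,4)='T' (+5 fires, +2 burnt)
Step 2: cell (4,4)='F' (+7 fires, +5 burnt)
  -> target ignites at step 2
Step 3: cell (4,4)='.' (+6 fires, +7 burnt)
Step 4: cell (4,4)='.' (+7 fires, +6 burnt)
Step 5: cell (4,4)='.' (+3 fires, +7 burnt)
Step 6: cell (4,4)='.' (+1 fires, +3 burnt)
Step 7: cell (4,4)='.' (+0 fires, +1 burnt)
  fire out at step 7

2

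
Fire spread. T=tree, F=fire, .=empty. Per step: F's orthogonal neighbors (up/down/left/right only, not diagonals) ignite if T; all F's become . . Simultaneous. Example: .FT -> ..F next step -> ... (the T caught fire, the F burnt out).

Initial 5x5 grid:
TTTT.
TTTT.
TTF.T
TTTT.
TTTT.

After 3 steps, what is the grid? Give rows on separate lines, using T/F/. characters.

Step 1: 3 trees catch fire, 1 burn out
  TTTT.
  TTFT.
  TF..T
  TTFT.
  TTTT.
Step 2: 7 trees catch fire, 3 burn out
  TTFT.
  TF.F.
  F...T
  TF.F.
  TTFT.
Step 3: 6 trees catch fire, 7 burn out
  TF.F.
  F....
  ....T
  F....
  TF.F.

TF.F.
F....
....T
F....
TF.F.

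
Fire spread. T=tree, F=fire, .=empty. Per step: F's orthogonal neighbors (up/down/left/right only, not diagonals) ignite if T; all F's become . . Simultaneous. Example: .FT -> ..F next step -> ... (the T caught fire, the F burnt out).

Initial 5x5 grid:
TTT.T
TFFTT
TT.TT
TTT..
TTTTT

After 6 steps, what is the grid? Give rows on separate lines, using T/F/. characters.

Step 1: 5 trees catch fire, 2 burn out
  TFF.T
  F..FT
  TF.TT
  TTT..
  TTTTT
Step 2: 5 trees catch fire, 5 burn out
  F...T
  ....F
  F..FT
  TFT..
  TTTTT
Step 3: 5 trees catch fire, 5 burn out
  ....F
  .....
  ....F
  F.F..
  TFTTT
Step 4: 2 trees catch fire, 5 burn out
  .....
  .....
  .....
  .....
  F.FTT
Step 5: 1 trees catch fire, 2 burn out
  .....
  .....
  .....
  .....
  ...FT
Step 6: 1 trees catch fire, 1 burn out
  .....
  .....
  .....
  .....
  ....F

.....
.....
.....
.....
....F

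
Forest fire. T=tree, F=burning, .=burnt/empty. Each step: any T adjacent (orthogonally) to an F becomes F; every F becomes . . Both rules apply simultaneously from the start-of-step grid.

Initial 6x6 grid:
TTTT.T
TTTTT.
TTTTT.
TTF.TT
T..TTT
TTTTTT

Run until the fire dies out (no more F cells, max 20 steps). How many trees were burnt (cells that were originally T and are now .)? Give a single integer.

Step 1: +2 fires, +1 burnt (F count now 2)
Step 2: +4 fires, +2 burnt (F count now 4)
Step 3: +6 fires, +4 burnt (F count now 6)
Step 4: +6 fires, +6 burnt (F count now 6)
Step 5: +4 fires, +6 burnt (F count now 4)
Step 6: +4 fires, +4 burnt (F count now 4)
Step 7: +2 fires, +4 burnt (F count now 2)
Step 8: +0 fires, +2 burnt (F count now 0)
Fire out after step 8
Initially T: 29, now '.': 35
Total burnt (originally-T cells now '.'): 28

Answer: 28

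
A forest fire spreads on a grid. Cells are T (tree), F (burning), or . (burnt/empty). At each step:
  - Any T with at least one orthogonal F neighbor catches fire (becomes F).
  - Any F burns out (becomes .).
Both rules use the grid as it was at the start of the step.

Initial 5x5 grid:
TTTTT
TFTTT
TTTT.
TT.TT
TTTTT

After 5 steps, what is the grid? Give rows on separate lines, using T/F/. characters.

Step 1: 4 trees catch fire, 1 burn out
  TFTTT
  F.FTT
  TFTT.
  TT.TT
  TTTTT
Step 2: 6 trees catch fire, 4 burn out
  F.FTT
  ...FT
  F.FT.
  TF.TT
  TTTTT
Step 3: 5 trees catch fire, 6 burn out
  ...FT
  ....F
  ...F.
  F..TT
  TFTTT
Step 4: 4 trees catch fire, 5 burn out
  ....F
  .....
  .....
  ...FT
  F.FTT
Step 5: 2 trees catch fire, 4 burn out
  .....
  .....
  .....
  ....F
  ...FT

.....
.....
.....
....F
...FT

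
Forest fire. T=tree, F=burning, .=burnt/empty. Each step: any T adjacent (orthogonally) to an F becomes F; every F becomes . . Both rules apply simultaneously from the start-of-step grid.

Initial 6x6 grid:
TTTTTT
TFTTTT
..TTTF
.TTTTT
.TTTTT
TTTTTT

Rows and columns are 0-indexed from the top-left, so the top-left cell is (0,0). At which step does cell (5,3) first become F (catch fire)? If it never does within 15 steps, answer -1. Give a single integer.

Step 1: cell (5,3)='T' (+6 fires, +2 burnt)
Step 2: cell (5,3)='T' (+9 fires, +6 burnt)
Step 3: cell (5,3)='T' (+6 fires, +9 burnt)
Step 4: cell (5,3)='T' (+4 fires, +6 burnt)
Step 5: cell (5,3)='F' (+3 fires, +4 burnt)
  -> target ignites at step 5
Step 6: cell (5,3)='.' (+1 fires, +3 burnt)
Step 7: cell (5,3)='.' (+1 fires, +1 burnt)
Step 8: cell (5,3)='.' (+0 fires, +1 burnt)
  fire out at step 8

5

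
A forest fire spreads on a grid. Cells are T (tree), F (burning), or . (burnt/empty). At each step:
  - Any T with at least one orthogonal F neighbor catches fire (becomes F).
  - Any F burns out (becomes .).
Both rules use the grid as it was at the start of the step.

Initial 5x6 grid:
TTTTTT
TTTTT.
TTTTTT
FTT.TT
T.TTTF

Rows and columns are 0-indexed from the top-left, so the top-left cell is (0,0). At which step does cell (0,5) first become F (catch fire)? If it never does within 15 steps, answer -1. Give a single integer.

Step 1: cell (0,5)='T' (+5 fires, +2 burnt)
Step 2: cell (0,5)='T' (+6 fires, +5 burnt)
Step 3: cell (0,5)='T' (+5 fires, +6 burnt)
Step 4: cell (0,5)='T' (+4 fires, +5 burnt)
Step 5: cell (0,5)='T' (+3 fires, +4 burnt)
Step 6: cell (0,5)='F' (+2 fires, +3 burnt)
  -> target ignites at step 6
Step 7: cell (0,5)='.' (+0 fires, +2 burnt)
  fire out at step 7

6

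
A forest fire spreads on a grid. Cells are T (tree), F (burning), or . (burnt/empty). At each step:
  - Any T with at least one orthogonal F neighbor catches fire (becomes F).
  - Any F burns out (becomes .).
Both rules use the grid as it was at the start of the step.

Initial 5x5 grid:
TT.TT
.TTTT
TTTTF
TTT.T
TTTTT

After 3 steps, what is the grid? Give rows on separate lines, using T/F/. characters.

Step 1: 3 trees catch fire, 1 burn out
  TT.TT
  .TTTF
  TTTF.
  TTT.F
  TTTTT
Step 2: 4 trees catch fire, 3 burn out
  TT.TF
  .TTF.
  TTF..
  TTT..
  TTTTF
Step 3: 5 trees catch fire, 4 burn out
  TT.F.
  .TF..
  TF...
  TTF..
  TTTF.

TT.F.
.TF..
TF...
TTF..
TTTF.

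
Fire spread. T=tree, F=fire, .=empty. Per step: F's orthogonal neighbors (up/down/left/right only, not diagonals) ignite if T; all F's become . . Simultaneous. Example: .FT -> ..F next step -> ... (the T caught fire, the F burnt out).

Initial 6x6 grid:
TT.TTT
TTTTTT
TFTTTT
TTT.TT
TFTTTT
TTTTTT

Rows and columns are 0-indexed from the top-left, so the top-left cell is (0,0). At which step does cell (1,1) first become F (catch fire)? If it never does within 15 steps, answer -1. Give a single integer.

Step 1: cell (1,1)='F' (+7 fires, +2 burnt)
  -> target ignites at step 1
Step 2: cell (1,1)='.' (+9 fires, +7 burnt)
Step 3: cell (1,1)='.' (+5 fires, +9 burnt)
Step 4: cell (1,1)='.' (+6 fires, +5 burnt)
Step 5: cell (1,1)='.' (+4 fires, +6 burnt)
Step 6: cell (1,1)='.' (+1 fires, +4 burnt)
Step 7: cell (1,1)='.' (+0 fires, +1 burnt)
  fire out at step 7

1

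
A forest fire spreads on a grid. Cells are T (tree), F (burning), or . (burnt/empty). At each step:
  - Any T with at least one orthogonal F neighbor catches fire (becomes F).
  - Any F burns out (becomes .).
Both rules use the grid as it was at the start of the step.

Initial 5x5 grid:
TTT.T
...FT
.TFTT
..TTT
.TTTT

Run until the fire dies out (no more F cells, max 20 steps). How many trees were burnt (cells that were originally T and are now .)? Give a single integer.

Step 1: +4 fires, +2 burnt (F count now 4)
Step 2: +4 fires, +4 burnt (F count now 4)
Step 3: +3 fires, +4 burnt (F count now 3)
Step 4: +1 fires, +3 burnt (F count now 1)
Step 5: +0 fires, +1 burnt (F count now 0)
Fire out after step 5
Initially T: 15, now '.': 22
Total burnt (originally-T cells now '.'): 12

Answer: 12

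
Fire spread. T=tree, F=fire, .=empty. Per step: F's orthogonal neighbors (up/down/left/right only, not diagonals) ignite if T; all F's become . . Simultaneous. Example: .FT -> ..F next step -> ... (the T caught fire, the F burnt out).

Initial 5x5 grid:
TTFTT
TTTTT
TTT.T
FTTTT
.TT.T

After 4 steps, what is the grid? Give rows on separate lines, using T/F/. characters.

Step 1: 5 trees catch fire, 2 burn out
  TF.FT
  TTFTT
  FTT.T
  .FTTT
  .TT.T
Step 2: 9 trees catch fire, 5 burn out
  F...F
  FF.FT
  .FF.T
  ..FTT
  .FT.T
Step 3: 3 trees catch fire, 9 burn out
  .....
  ....F
  ....T
  ...FT
  ..F.T
Step 4: 2 trees catch fire, 3 burn out
  .....
  .....
  ....F
  ....F
  ....T

.....
.....
....F
....F
....T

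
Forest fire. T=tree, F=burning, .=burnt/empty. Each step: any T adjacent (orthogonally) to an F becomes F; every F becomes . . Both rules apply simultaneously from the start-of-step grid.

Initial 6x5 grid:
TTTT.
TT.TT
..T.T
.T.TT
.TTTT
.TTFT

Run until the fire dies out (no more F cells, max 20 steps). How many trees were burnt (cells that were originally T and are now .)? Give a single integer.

Step 1: +3 fires, +1 burnt (F count now 3)
Step 2: +4 fires, +3 burnt (F count now 4)
Step 3: +2 fires, +4 burnt (F count now 2)
Step 4: +2 fires, +2 burnt (F count now 2)
Step 5: +1 fires, +2 burnt (F count now 1)
Step 6: +1 fires, +1 burnt (F count now 1)
Step 7: +1 fires, +1 burnt (F count now 1)
Step 8: +1 fires, +1 burnt (F count now 1)
Step 9: +1 fires, +1 burnt (F count now 1)
Step 10: +2 fires, +1 burnt (F count now 2)
Step 11: +1 fires, +2 burnt (F count now 1)
Step 12: +0 fires, +1 burnt (F count now 0)
Fire out after step 12
Initially T: 20, now '.': 29
Total burnt (originally-T cells now '.'): 19

Answer: 19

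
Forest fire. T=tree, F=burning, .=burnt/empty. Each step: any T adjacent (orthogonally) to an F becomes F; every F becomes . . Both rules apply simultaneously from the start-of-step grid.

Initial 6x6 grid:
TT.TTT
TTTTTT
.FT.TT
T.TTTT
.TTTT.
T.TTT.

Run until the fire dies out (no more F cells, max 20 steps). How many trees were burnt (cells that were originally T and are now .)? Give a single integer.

Step 1: +2 fires, +1 burnt (F count now 2)
Step 2: +4 fires, +2 burnt (F count now 4)
Step 3: +4 fires, +4 burnt (F count now 4)
Step 4: +6 fires, +4 burnt (F count now 6)
Step 5: +6 fires, +6 burnt (F count now 6)
Step 6: +3 fires, +6 burnt (F count now 3)
Step 7: +0 fires, +3 burnt (F count now 0)
Fire out after step 7
Initially T: 27, now '.': 34
Total burnt (originally-T cells now '.'): 25

Answer: 25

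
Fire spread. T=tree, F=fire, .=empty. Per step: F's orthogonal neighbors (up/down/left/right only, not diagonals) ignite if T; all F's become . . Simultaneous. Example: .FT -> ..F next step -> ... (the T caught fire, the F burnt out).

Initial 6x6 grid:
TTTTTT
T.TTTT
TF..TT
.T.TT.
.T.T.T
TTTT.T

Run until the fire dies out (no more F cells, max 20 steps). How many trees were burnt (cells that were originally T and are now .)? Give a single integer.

Step 1: +2 fires, +1 burnt (F count now 2)
Step 2: +2 fires, +2 burnt (F count now 2)
Step 3: +2 fires, +2 burnt (F count now 2)
Step 4: +3 fires, +2 burnt (F count now 3)
Step 5: +2 fires, +3 burnt (F count now 2)
Step 6: +3 fires, +2 burnt (F count now 3)
Step 7: +3 fires, +3 burnt (F count now 3)
Step 8: +3 fires, +3 burnt (F count now 3)
Step 9: +2 fires, +3 burnt (F count now 2)
Step 10: +1 fires, +2 burnt (F count now 1)
Step 11: +0 fires, +1 burnt (F count now 0)
Fire out after step 11
Initially T: 25, now '.': 34
Total burnt (originally-T cells now '.'): 23

Answer: 23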